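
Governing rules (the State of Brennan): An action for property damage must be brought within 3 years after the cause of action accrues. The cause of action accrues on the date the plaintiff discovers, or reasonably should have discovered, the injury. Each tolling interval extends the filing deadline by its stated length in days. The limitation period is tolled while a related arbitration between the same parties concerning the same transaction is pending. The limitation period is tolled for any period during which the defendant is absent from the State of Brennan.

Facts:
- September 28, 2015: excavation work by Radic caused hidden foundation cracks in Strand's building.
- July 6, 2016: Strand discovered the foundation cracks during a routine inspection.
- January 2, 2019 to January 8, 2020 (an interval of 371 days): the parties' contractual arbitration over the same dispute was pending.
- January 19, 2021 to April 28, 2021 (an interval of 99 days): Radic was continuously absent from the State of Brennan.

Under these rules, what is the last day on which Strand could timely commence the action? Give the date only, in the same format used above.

July 11, 2020

Under the discovery rule, the claim accrued on July 6, 2016, when Strand discovered the injury — not on the September 28, 2015 date of the underlying act.
Adding the 3 years base period to July 6, 2016 gives a deadline of July 6, 2019, before any tolling.
Because the pending related arbitration ran from January 2, 2019 to January 8, 2020, the deadline is extended by 371 days to July 11, 2020.
The defendant's absence from the jurisdiction from January 19, 2021 to April 28, 2021 began after the period had already run on July 11, 2020, so it has no tolling effect.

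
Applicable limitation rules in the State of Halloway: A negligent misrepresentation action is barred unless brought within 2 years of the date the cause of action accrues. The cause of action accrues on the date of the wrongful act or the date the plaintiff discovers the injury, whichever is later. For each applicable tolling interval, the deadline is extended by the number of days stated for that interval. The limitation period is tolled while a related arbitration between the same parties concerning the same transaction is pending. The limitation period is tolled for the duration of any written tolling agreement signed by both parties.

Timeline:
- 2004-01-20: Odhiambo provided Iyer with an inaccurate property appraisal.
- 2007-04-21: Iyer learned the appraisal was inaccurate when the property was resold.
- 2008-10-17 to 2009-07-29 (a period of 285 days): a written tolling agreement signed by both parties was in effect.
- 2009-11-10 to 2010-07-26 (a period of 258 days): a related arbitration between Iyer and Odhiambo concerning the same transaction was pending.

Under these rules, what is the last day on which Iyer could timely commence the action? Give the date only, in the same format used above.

2010-10-16

The claim accrued on 2007-04-21 — the later of the 2004-01-20 act and the 2007-04-21 discovery.
Adding the 2 years base period to 2007-04-21 gives a deadline of 2009-04-21, before any tolling.
Because the written tolling agreement ran from 2008-10-17 to 2009-07-29, the deadline is extended by 285 days to 2010-01-31.
Because the pending related arbitration ran from 2009-11-10 to 2010-07-26, the deadline is extended by 258 days to 2010-10-16.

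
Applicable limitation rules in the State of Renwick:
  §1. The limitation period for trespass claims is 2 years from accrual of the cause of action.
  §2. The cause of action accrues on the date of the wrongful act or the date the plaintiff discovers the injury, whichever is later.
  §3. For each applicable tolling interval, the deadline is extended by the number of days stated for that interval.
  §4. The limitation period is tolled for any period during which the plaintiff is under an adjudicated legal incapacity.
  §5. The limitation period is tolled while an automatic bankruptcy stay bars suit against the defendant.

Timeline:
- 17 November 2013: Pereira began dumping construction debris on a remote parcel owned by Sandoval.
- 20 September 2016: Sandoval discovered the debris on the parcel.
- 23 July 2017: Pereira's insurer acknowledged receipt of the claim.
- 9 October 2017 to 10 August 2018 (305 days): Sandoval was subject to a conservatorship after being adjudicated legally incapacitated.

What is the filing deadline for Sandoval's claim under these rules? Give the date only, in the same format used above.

22 July 2019

Because discovery on 20 September 2016 post-dates the 17 November 2013 act, accrual under the later-of rule falls on 20 September 2016.
The untolled deadline — 2 years after 20 September 2016 — is 20 September 2018.
The plaintiff's legal incapacity from 9 October 2017 to 10 August 2018 tolled the period for 305 days, extending the deadline to 22 July 2019.
None of the other events listed affects the running of the period under the stated rules.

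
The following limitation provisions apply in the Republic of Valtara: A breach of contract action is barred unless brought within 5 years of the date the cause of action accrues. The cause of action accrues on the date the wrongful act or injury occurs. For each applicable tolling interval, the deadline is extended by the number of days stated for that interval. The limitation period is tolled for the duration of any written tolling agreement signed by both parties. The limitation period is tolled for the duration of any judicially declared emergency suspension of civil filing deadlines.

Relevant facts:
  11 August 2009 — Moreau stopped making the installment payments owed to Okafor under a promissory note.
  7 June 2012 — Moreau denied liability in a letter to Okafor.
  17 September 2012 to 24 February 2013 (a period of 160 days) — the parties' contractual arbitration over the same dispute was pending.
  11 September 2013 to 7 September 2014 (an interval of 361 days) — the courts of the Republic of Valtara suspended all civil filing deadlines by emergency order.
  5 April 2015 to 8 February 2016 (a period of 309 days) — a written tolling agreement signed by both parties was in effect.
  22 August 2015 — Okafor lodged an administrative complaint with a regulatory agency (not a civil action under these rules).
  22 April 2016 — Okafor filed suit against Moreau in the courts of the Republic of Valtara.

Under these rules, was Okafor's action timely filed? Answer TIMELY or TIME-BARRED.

TIMELY

The claim accrued on 11 August 2009, when the wrongful act occurred.
5 years from 11 August 2009 is 11 August 2014.
Because the emergency suspension of filing deadlines ran from 11 September 2013 to 7 September 2014, the deadline is extended by 361 days to 7 August 2015.
The written tolling agreement from 5 April 2015 to 8 February 2016 tolled the period for 309 days, extending the deadline to 11 June 2016.
Although a pending arbitration ran from 17 September 2012 to 24 February 2013, the stated rules do not make that a tolling event, so it is disregarded.
The other events in the timeline have no effect on the limitation period under the stated rules.
The 22 April 2016 filing precedes the 11 June 2016 deadline; the claim is timely.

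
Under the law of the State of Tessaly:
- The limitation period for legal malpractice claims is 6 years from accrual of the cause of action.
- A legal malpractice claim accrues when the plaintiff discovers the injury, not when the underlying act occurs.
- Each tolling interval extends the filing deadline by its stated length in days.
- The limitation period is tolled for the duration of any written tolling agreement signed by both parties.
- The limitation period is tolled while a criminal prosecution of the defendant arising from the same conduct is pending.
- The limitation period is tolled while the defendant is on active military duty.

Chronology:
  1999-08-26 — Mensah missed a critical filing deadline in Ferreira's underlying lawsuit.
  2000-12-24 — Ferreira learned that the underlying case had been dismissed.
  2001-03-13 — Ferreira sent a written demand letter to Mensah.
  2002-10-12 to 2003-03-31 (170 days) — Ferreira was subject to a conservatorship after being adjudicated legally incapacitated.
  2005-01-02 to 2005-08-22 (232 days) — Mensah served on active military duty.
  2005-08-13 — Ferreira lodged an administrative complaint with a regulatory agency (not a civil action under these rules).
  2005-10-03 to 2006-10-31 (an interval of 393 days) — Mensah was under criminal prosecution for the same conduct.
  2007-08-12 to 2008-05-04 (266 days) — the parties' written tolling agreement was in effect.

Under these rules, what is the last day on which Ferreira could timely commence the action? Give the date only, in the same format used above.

The claim did not accrue until Ferreira discovered the injury on 2000-12-24; the 1999-08-26 act date does not start the clock under the stated rule.
6 years from 2000-12-24 is 2006-12-24.
The defendant's active military service from 2005-01-02 to 2005-08-22 tolled the period for 232 days, extending the deadline to 2007-08-13.
Because the pending criminal prosecution ran from 2005-10-03 to 2006-10-31, the deadline is extended by 393 days to 2008-09-09.
Because the written tolling agreement ran from 2007-08-12 to 2008-05-04, the deadline is extended by 266 days to 2009-06-02.
No stated provision tolls the period for the plaintiff's incapacity, so the interval from 2002-10-12 to 2003-03-31 has no effect on the deadline.
The other events in the timeline have no effect on the limitation period under the stated rules.

2009-06-02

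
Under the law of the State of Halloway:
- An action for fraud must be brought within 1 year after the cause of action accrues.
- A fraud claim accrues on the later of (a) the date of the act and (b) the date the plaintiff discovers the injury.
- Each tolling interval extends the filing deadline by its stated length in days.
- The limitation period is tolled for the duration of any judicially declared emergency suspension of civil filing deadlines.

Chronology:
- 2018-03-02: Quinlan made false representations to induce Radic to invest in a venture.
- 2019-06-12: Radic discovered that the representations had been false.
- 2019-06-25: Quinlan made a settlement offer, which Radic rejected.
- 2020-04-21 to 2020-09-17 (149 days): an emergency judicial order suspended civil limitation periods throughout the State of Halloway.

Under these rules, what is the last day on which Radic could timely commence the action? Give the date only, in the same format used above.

Because discovery on 2019-06-12 post-dates the 2018-03-02 act, accrual under the later-of rule falls on 2019-06-12.
Adding the 1 year base period to 2019-06-12 gives a deadline of 2020-06-12, before any tolling.
The period was tolled for 149 days by the emergency suspension of filing deadlines (2020-04-21 to 2020-09-17), pushing the deadline to 2020-11-08.
None of the other events listed affects the running of the period under the stated rules.

2020-11-08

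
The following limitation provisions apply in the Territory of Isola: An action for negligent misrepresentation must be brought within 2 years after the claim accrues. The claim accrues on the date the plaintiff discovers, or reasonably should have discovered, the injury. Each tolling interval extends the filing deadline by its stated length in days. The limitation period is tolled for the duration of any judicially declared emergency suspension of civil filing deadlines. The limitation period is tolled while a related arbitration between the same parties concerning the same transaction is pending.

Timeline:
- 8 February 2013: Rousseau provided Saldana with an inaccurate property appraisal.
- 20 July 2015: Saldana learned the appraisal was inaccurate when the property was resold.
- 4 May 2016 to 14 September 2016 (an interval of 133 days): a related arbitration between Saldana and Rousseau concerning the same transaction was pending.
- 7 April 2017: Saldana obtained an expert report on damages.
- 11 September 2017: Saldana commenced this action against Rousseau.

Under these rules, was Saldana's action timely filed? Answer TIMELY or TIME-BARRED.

Accrual is tied to discovery, so the period began on 20 July 2015 rather than on 8 February 2013 when the act occurred.
The untolled deadline — 2 years after 20 July 2015 — is 20 July 2017.
The period was tolled for 133 days by the pending related arbitration (4 May 2016 to 14 September 2016), pushing the deadline to 30 November 2017.
Nothing else in the chronology tolls or restarts the period.
Filing on 11 September 2017 beat the 30 November 2017 deadline — the action is timely.

TIMELY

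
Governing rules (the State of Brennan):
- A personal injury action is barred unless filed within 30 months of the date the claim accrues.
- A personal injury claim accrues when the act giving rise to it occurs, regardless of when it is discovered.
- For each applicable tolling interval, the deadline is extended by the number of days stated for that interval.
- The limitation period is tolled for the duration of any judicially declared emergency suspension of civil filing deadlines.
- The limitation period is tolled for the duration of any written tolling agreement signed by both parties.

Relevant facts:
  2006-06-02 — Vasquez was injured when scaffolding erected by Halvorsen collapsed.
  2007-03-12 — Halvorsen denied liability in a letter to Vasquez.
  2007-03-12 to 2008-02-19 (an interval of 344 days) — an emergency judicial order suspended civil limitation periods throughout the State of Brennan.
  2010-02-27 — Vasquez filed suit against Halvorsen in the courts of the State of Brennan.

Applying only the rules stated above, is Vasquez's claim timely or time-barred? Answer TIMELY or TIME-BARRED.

TIME-BARRED

The claim accrued on 2006-06-02, the date of the act.
The untolled deadline — 30 months after 2006-06-02 — is 2008-12-02.
Because the emergency suspension of filing deadlines ran from 2007-03-12 to 2008-02-19, the deadline is extended by 344 days to 2009-11-11.
None of the other events listed affects the running of the period under the stated rules.
Filing on 2010-02-27 missed the 2009-11-11 deadline — the action is time-barred.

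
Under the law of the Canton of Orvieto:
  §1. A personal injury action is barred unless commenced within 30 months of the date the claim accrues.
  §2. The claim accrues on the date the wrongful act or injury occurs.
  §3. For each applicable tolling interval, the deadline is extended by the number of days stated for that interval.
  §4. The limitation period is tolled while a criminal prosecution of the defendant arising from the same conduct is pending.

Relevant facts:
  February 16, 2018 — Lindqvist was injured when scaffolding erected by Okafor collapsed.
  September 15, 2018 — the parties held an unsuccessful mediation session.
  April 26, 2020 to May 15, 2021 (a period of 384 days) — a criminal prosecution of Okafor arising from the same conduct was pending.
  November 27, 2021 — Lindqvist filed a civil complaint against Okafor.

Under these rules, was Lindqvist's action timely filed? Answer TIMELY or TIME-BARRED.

TIME-BARRED

The limitation period began to run on February 16, 2018.
30 months from February 16, 2018 is August 16, 2020.
Because the pending criminal prosecution ran from April 26, 2020 to May 15, 2021, the deadline is extended by 384 days to September 4, 2021.
The other events in the timeline have no effect on the limitation period under the stated rules.
The November 27, 2021 filing falls after the September 4, 2021 deadline; the claim is time-barred.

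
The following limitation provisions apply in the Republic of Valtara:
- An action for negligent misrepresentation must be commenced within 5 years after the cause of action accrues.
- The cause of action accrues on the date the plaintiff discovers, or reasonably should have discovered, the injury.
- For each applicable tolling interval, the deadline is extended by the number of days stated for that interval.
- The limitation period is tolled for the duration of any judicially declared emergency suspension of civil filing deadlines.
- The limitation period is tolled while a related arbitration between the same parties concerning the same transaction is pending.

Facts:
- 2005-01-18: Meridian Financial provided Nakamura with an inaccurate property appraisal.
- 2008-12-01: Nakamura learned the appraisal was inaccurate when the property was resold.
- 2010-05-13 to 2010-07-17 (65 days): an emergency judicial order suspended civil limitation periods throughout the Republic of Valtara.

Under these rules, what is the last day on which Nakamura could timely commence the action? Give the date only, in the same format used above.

2014-02-04

Accrual is tied to discovery, so the period began on 2008-12-01 rather than on 2005-01-18 when the act occurred.
The untolled deadline — 5 years after 2008-12-01 — is 2013-12-01.
The emergency suspension of filing deadlines from 2010-05-13 to 2010-07-17 tolled the period for 65 days, extending the deadline to 2014-02-04.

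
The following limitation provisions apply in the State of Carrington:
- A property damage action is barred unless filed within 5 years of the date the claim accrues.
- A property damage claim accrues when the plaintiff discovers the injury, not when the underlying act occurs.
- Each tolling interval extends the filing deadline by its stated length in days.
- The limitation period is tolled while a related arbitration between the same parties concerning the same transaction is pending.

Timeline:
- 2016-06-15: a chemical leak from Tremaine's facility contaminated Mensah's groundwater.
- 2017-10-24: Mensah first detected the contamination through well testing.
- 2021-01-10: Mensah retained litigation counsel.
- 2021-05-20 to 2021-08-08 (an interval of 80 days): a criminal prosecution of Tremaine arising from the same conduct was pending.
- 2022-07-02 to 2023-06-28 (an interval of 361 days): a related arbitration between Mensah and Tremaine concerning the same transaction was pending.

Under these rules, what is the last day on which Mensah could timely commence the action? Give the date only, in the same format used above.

2023-10-20

The claim did not accrue until Mensah discovered the injury on 2017-10-24; the 2016-06-15 act date does not start the clock under the stated rule.
The untolled deadline — 5 years after 2017-10-24 — is 2022-10-24.
The period was tolled for 361 days by the pending related arbitration (2022-07-02 to 2023-06-28), pushing the deadline to 2023-10-20.
The pending criminal prosecution from 2021-05-20 to 2021-08-08 does not toll the period, because no stated rule makes a criminal prosecution a tolling event.
Nothing else in the chronology tolls or restarts the period.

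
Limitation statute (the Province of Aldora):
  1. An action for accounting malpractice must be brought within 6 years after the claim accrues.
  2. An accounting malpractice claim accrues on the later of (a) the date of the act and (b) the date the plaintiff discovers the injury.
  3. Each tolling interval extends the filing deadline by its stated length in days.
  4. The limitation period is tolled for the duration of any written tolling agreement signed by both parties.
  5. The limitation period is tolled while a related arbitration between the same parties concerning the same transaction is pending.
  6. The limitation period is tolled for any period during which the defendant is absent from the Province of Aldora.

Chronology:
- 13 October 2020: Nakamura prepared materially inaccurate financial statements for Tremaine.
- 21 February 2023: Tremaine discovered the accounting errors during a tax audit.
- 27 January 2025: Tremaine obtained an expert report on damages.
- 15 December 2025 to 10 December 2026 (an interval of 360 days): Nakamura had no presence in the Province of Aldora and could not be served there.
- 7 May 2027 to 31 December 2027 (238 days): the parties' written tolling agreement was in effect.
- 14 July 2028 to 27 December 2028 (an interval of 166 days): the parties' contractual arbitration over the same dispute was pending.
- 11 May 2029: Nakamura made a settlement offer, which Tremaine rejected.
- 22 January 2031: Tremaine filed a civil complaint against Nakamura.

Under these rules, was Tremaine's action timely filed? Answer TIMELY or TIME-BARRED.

Because discovery on 21 February 2023 post-dates the 13 October 2020 act, accrual under the later-of rule falls on 21 February 2023.
6 years from 21 February 2023 is 21 February 2029.
The period was tolled for 360 days by the defendant's absence from the jurisdiction (15 December 2025 to 10 December 2026), pushing the deadline to 16 February 2030.
Because the written tolling agreement ran from 7 May 2027 to 31 December 2027, the deadline is extended by 238 days to 12 October 2030.
Because the pending related arbitration ran from 14 July 2028 to 27 December 2028, the deadline is extended by 166 days to 27 March 2031.
Nothing else in the chronology tolls or restarts the period.
Filing on 22 January 2031 beat the 27 March 2031 deadline — the action is timely.

TIMELY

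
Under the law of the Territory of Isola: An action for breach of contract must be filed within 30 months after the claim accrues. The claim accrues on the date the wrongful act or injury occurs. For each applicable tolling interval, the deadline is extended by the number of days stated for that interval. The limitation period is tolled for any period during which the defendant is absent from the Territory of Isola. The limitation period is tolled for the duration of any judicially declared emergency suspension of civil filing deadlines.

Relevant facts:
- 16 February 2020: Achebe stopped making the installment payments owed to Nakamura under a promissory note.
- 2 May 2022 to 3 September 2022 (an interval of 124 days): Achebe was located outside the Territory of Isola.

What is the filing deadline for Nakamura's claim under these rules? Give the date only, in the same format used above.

18 December 2022

The limitation period began to run on 16 February 2020.
The untolled deadline — 30 months after 16 February 2020 — is 16 August 2022.
The defendant's absence from the jurisdiction from 2 May 2022 to 3 September 2022 tolled the period for 124 days, extending the deadline to 18 December 2022.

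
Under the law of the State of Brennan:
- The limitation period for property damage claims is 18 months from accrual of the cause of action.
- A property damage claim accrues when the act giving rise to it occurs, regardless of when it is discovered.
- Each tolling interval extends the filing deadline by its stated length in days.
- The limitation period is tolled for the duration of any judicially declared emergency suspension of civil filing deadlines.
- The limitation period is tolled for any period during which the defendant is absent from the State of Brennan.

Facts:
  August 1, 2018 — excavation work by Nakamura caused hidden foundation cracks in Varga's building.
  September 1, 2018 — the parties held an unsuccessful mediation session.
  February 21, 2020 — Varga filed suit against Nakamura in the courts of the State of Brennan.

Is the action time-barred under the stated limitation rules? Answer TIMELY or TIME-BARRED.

TIME-BARRED

The limitation period began to run on August 1, 2018.
18 months from August 1, 2018 is February 1, 2020.
None of the other events listed affects the running of the period under the stated rules.
The February 21, 2020 filing falls after the February 1, 2020 deadline; the claim is time-barred.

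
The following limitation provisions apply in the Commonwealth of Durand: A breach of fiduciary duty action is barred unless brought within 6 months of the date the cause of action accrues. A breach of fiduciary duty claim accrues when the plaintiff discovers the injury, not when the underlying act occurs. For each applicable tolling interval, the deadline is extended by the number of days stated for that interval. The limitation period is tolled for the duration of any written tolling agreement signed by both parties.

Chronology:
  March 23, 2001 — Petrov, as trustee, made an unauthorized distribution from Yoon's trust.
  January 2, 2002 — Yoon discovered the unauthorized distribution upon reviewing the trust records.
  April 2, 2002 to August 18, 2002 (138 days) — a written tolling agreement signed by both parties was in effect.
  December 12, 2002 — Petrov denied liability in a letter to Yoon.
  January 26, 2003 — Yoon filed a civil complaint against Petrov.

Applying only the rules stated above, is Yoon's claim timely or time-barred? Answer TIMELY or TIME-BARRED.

The claim did not accrue until Yoon discovered the injury on January 2, 2002; the March 23, 2001 act date does not start the clock under the stated rule.
Adding the 6 months base period to January 2, 2002 gives a deadline of July 2, 2002, before any tolling.
The written tolling agreement from April 2, 2002 to August 18, 2002 tolled the period for 138 days, extending the deadline to November 17, 2002.
The other events in the timeline have no effect on the limitation period under the stated rules.
Yoon filed on January 26, 2003, after the November 17, 2002 deadline, so the action is time-barred.

TIME-BARRED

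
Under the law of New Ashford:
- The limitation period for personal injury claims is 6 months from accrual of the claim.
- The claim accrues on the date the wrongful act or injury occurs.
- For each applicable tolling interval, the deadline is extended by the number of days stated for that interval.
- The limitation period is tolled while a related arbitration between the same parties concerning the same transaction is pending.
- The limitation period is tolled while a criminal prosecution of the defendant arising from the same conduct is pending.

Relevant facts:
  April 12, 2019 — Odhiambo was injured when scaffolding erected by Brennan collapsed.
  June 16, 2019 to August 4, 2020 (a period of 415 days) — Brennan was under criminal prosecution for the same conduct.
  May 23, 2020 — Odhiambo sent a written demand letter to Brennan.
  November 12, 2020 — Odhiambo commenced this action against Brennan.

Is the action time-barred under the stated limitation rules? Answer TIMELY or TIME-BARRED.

The claim accrued on April 12, 2019, the date of the act.
6 months from April 12, 2019 is October 12, 2019.
The period was tolled for 415 days by the pending criminal prosecution (June 16, 2019 to August 4, 2020), pushing the deadline to November 30, 2020.
Nothing else in the chronology tolls or restarts the period.
Odhiambo filed on November 12, 2020, before the November 30, 2020 deadline, so the action is timely.

TIMELY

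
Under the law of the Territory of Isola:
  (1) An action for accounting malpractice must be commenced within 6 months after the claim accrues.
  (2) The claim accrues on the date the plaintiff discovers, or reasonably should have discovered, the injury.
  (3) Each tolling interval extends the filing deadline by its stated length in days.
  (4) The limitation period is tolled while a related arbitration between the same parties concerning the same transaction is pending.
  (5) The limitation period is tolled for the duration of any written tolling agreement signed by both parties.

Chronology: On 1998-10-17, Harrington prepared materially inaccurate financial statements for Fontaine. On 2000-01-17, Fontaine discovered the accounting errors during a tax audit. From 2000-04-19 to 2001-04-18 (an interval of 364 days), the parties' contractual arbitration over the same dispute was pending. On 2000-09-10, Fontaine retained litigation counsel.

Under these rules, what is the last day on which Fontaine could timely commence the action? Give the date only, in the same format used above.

2001-07-16

Accrual is tied to discovery, so the period began on 2000-01-17 rather than on 1998-10-17 when the act occurred.
6 months from 2000-01-17 is 2000-07-17.
The period was tolled for 364 days by the pending related arbitration (2000-04-19 to 2001-04-18), pushing the deadline to 2001-07-16.
None of the other events listed affects the running of the period under the stated rules.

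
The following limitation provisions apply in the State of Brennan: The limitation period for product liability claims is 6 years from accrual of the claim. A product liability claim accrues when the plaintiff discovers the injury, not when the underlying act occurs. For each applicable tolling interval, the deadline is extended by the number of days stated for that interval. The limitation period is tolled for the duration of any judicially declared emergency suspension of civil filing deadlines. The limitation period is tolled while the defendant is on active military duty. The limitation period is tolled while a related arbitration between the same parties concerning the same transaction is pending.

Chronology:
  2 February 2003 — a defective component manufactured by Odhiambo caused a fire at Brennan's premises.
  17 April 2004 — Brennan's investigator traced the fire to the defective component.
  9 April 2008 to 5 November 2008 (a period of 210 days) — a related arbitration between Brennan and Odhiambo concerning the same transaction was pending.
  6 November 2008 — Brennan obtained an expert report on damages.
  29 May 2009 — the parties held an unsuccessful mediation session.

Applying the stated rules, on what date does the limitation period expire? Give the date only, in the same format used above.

The claim did not accrue until Brennan discovered the injury on 17 April 2004; the 2 February 2003 act date does not start the clock under the stated rule.
6 years from 17 April 2004 is 17 April 2010.
Because the pending related arbitration ran from 9 April 2008 to 5 November 2008, the deadline is extended by 210 days to 13 November 2010.
Nothing else in the chronology tolls or restarts the period.

13 November 2010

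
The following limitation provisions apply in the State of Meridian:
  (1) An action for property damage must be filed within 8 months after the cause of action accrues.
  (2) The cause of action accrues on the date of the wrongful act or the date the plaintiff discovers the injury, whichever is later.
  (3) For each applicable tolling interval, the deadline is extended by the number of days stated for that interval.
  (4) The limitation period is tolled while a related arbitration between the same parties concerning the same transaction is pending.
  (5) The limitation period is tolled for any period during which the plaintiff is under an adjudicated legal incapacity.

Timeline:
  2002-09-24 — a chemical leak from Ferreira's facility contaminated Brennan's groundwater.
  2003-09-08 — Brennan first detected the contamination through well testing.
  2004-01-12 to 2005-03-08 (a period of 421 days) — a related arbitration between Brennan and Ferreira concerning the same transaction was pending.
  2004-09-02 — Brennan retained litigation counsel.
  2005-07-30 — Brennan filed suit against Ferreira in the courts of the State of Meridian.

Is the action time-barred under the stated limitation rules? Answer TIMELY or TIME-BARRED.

Because discovery on 2003-09-08 post-dates the 2002-09-24 act, accrual under the later-of rule falls on 2003-09-08.
Adding the 8 months base period to 2003-09-08 gives a deadline of 2004-05-08, before any tolling.
The period was tolled for 421 days by the pending related arbitration (2004-01-12 to 2005-03-08), pushing the deadline to 2005-07-03.
Nothing else in the chronology tolls or restarts the period.
Brennan filed on 2005-07-30, after the 2005-07-03 deadline, so the action is time-barred.

TIME-BARRED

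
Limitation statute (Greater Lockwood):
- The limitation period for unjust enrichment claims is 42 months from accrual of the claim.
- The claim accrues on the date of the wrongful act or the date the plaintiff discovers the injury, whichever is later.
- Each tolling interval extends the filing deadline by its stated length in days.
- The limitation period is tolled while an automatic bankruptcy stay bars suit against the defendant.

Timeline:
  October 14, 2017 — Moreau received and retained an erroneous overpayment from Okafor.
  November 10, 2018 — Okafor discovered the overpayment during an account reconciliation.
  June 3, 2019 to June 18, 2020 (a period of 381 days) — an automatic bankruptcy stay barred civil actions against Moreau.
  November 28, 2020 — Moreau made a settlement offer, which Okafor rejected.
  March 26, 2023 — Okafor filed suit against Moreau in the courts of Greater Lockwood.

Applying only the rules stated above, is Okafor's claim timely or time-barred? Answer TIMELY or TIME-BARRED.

Taking the later of the act (October 14, 2017) and discovery (November 10, 2018), the claim accrued on November 10, 2018.
Adding the 42 months base period to November 10, 2018 gives a deadline of May 10, 2022, before any tolling.
The automatic bankruptcy stay from June 3, 2019 to June 18, 2020 tolled the period for 381 days, extending the deadline to May 26, 2023.
Nothing else in the chronology tolls or restarts the period.
The March 26, 2023 filing precedes the May 26, 2023 deadline; the claim is timely.

TIMELY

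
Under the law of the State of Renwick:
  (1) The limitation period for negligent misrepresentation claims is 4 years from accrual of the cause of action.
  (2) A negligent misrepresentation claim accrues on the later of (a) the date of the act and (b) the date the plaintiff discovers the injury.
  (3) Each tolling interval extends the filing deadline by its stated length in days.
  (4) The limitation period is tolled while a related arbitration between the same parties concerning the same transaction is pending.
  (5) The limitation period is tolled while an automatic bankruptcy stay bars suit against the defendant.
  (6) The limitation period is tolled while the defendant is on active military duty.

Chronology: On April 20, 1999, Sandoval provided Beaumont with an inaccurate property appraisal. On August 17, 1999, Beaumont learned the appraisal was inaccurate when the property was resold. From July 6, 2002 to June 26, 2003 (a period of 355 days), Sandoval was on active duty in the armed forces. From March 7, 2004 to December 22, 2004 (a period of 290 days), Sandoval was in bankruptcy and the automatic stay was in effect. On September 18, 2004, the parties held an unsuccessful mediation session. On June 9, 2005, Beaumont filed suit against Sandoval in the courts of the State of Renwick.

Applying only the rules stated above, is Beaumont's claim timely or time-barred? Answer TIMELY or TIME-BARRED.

TIME-BARRED

The claim accrued on August 17, 1999 — the later of the April 20, 1999 act and the August 17, 1999 discovery.
4 years from August 17, 1999 is August 17, 2003.
The period was tolled for 355 days by the defendant's active military service (July 6, 2002 to June 26, 2003), pushing the deadline to August 6, 2004.
The automatic bankruptcy stay from March 7, 2004 to December 22, 2004 tolled the period for 290 days, extending the deadline to May 23, 2005.
None of the other events listed affects the running of the period under the stated rules.
Filing on June 9, 2005 missed the May 23, 2005 deadline — the action is time-barred.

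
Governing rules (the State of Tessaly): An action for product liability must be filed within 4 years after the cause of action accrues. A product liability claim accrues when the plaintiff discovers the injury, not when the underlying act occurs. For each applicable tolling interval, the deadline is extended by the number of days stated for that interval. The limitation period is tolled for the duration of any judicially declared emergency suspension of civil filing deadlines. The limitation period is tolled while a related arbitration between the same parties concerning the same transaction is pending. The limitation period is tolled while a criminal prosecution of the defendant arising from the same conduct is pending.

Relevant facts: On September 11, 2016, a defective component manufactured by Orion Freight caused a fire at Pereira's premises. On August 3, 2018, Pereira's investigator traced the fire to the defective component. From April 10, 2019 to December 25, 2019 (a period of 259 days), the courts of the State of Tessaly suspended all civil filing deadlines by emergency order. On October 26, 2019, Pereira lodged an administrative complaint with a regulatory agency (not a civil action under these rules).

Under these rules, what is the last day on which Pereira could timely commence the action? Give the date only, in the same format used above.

Under the discovery rule, the claim accrued on August 3, 2018, when Pereira discovered the injury — not on the September 11, 2016 date of the underlying act.
4 years from August 3, 2018 is August 3, 2022.
The period was tolled for 259 days by the emergency suspension of filing deadlines (April 10, 2019 to December 25, 2019), pushing the deadline to April 19, 2023.
The other events in the timeline have no effect on the limitation period under the stated rules.

April 19, 2023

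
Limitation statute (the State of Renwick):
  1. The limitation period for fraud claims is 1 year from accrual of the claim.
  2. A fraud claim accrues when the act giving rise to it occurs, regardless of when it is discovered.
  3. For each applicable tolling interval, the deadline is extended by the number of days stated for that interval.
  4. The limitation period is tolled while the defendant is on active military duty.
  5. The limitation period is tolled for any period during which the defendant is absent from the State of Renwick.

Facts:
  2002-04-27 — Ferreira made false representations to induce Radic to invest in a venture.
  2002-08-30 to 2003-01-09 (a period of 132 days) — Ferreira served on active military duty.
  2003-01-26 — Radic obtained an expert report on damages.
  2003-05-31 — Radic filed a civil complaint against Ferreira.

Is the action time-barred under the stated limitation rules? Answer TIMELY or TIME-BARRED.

The claim accrued on 2002-04-27, the date of the act.
The untolled deadline — 1 year after 2002-04-27 — is 2003-04-27.
Because the defendant's active military service ran from 2002-08-30 to 2003-01-09, the deadline is extended by 132 days to 2003-09-06.
None of the other events listed affects the running of the period under the stated rules.
Filing on 2003-05-31 beat the 2003-09-06 deadline — the action is timely.

TIMELY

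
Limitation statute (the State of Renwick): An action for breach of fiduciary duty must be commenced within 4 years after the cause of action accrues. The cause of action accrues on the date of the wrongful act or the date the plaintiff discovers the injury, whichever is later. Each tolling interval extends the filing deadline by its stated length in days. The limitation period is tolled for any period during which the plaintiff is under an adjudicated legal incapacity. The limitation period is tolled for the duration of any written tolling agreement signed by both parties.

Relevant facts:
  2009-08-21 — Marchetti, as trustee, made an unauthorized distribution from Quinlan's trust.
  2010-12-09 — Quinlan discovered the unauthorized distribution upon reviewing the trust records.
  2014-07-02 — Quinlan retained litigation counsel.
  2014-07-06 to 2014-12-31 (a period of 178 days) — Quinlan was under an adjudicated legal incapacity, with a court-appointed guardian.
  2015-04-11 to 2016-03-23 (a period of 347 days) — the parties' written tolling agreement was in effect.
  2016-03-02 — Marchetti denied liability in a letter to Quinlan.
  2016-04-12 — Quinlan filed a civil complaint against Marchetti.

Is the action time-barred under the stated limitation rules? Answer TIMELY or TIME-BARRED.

TIMELY

Taking the later of the act (2009-08-21) and discovery (2010-12-09), the claim accrued on 2010-12-09.
Adding the 4 years base period to 2010-12-09 gives a deadline of 2014-12-09, before any tolling.
The period was tolled for 178 days by the plaintiff's legal incapacity (2014-07-06 to 2014-12-31), pushing the deadline to 2015-06-05.
The written tolling agreement from 2015-04-11 to 2016-03-23 tolled the period for 347 days, extending the deadline to 2016-05-17.
The other events in the timeline have no effect on the limitation period under the stated rules.
The 2016-04-12 filing precedes the 2016-05-17 deadline; the claim is timely.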